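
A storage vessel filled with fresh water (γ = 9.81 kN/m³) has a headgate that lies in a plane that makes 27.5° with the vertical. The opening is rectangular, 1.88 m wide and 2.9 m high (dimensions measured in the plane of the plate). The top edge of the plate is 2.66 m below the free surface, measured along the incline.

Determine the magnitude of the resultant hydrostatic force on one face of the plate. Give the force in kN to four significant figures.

γ = 9.81 kN/m³.
The plate makes 27.5° with the vertical, i.e. θ = 90° − 27.5° = 62.5° to the horizontal. Measuring y along the incline from the free-surface line, vertical depth h = y·sinθ with sinθ = 0.887011.
The centroid lies 2.9/2 = 1.45 m below the top edge, so y_c = 2.66 + 1.45 = 4.11 m and h_c = 4.11 × 0.887011 = 3.64562 m.
A = 1.88 × 2.9 = 5.452 m².
Resultant F = γ·h_c·A = 9.81 × 3.64562 × 5.452 = 194.983 kN.

F ≈ 195.0 kN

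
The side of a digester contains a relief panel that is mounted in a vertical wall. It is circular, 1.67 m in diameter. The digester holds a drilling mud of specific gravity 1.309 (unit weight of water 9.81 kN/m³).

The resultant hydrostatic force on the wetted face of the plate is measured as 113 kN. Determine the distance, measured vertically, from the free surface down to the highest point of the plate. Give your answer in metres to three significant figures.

γ = 1.309 × 9.81 = 12.84129 kN/m³.
A = π(0.835)² = 2.1904 m².
From F = γ·h_c·A, the centroid depth is h_c = 113/(12.84129 × 2.1904) = 4.01741 m.
The centroid is at the centre, 0.835 m below the top of the plate, so the highest point sits at h_top = 4.01741 − 0.835 = 3.18241 m below the surface.

d_top ≈ 3.18 m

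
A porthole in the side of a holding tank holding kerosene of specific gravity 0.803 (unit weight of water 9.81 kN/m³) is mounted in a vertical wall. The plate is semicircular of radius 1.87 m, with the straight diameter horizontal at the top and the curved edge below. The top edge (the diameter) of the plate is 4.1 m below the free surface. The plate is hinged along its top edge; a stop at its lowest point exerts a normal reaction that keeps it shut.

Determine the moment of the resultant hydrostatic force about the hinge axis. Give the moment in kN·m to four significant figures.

M ≈ 178.6 kN·m

γ = 0.803 × 9.81 = 7.87743 kN/m³.
The centroid of a semicircle lies 4r/(3π) = 0.793653 m from the diameter, here below the top edge, so the centroid depth is h_c = 4.1 + 0.793653 = 4.89365 m.
A = πr²/2 = π × 1.87²/2 = 5.49292 m².
Resultant F = γ·h_c·A = 7.87743 × 4.89365 × 5.49292 = 211.749 kN.
I_c = (π/8 − 8/(9π))·r⁴ = 0.109757 × 1.87⁴ = 1.34214 m⁴.
Centre of pressure: y_p = y_c + I_c/(y_c·A) = 4.89365 + 1.34214/(4.89365 × 5.49292) = 4.89365 + 0.04993 = 4.94358 m along the plane.
The resultant acts 0.793653 + 0.04993 = 0.843583 m (along the plate) below the hinge at the top edge, so the moment about the hinge is M = F × 0.843583 = 211.749 × 0.843583 = 178.628 kN·m.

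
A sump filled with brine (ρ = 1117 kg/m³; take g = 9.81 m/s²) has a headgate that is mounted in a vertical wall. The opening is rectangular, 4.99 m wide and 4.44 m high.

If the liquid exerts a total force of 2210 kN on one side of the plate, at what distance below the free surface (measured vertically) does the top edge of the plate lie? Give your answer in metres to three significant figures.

γ = ρg = 1117 × 9.81 / 1000 = 10.95777 kN/m³.
A = 4.99 × 4.44 = 22.1556 m².
From F = γ·h_c·A, the centroid depth is h_c = 2210/(10.95777 × 22.1556) = 9.10304 m.
The centroid lies 4.44/2 = 2.22 m below the top edge, so the top edge sits at h_top = 9.10304 − 2.22 = 6.88304 m below the surface.

d_top ≈ 6.88 m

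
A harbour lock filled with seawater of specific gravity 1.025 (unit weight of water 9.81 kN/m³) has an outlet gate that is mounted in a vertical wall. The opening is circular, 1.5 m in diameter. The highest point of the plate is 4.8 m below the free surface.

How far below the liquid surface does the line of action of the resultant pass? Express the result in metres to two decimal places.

h_p = 5.58 m

γ = 1.025 × 9.81 = 10.05525 kN/m³.
The centroid is at the centre, 0.75 m below the top of the plate, so the centroid depth is h_c = 4.8 + 0.75 = 5.55 m.
A = π(0.75)² = 1.76715 m².
Resultant F = γ·h_c·A = 10.05525 × 5.55 × 1.76715 = 98.6187 kN.
I_c = πr⁴/4 = π × 0.75⁴/4 = 0.248505 m⁴.
Centre of pressure: y_p = y_c + I_c/(y_c·A) = 5.55 + 0.248505/(5.55 × 1.76715) = 5.55 + 0.0253378 = 5.57534 m along the plane.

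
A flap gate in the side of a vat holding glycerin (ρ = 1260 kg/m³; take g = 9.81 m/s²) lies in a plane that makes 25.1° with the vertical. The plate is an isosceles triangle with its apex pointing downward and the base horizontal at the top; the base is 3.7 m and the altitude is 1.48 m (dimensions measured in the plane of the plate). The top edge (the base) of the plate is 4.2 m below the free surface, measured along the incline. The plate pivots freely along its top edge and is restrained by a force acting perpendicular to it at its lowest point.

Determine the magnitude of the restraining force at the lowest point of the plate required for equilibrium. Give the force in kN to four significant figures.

γ = ρg = 1260 × 9.81 / 1000 = 12.3606 kN/m³.
The plate makes 25.1° with the vertical, i.e. θ = 90° − 25.1° = 64.9° to the horizontal. Measuring y along the incline from the free-surface line, vertical depth h = y·sinθ with sinθ = 0.905569.
With the apex down, the centroid sits h/3 = 1.48/3 = 0.493333 m below the base (the top edge), so y_c = 4.2 + 0.493333 = 4.69333 m and h_c = 4.69333 × 0.905569 = 4.25013 m.
A = ½ × 3.7 × 1.48 = 2.738 m².
Resultant F = γ·h_c·A = 12.3606 × 4.25013 × 2.738 = 143.839 kN.
I_c = b·h³/36 = 3.7 × 1.48³/36 = 0.333184 m⁴.
Centre of pressure: y_p = y_c + I_c/(y_c·A) = 4.69333 + 0.333184/(4.69333 × 2.738) = 4.69333 + 0.025928 = 4.71926 m along the plane.
The resultant acts 0.493333 + 0.025928 = 0.519261 m (along the plate) below the hinge at the top edge, so the moment about the hinge is M = F × 0.519261 = 143.839 × 0.519261 = 74.69 kN·m.
A normal force at the bottom, 1.48 m from the hinge, must supply this moment: P = 74.69/1.48 = 50.4662 kN.

P ≈ 50.47 kN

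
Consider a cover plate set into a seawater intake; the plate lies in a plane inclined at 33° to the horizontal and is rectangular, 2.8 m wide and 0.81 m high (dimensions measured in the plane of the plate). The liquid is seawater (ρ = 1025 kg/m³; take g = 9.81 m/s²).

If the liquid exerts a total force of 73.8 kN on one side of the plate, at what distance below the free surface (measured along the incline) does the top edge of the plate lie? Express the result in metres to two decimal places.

γ = ρg = 1025 × 9.81 / 1000 = 10.05525 kN/m³.
A = 2.8 × 0.81 = 2.268 m².
From F = γ·h_c·A, the centroid depth is h_c = 73.8/(10.05525 × 2.268) = 3.23609 m.
Let θ = 33° be the plate's angle to the horizontal; measure y along the incline from where the plane meets the free surface. Vertical depth h = y·sinθ with sinθ = 0.544639.
Along the incline, y_c = h_c/sinθ = 3.23609/0.544639 = 5.94172 m.
The centroid lies 0.81/2 = 0.405 m below the top edge, so the top edge sits at y_top = 5.94172 − 0.405 = 5.53672 m along the incline.

y_top ≈ 5.54 m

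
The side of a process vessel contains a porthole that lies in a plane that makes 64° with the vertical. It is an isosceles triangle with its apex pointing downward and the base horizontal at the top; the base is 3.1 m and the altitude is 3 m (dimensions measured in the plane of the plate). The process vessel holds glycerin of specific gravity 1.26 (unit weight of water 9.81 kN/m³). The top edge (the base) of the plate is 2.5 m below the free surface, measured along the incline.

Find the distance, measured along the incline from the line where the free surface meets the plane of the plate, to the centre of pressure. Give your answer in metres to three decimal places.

y_p = 3.643 m

γ = 1.26 × 9.81 = 12.3606 kN/m³.
The plate makes 64° with the vertical, i.e. θ = 90° − 64° = 26° to the horizontal. Measuring y along the incline from the free-surface line, vertical depth h = y·sinθ with sinθ = 0.438371.
With the apex down, the centroid sits h/3 = 3/3 = 1 m below the base (the top edge), so y_c = 2.5 + 1 = 3.5 m and h_c = 3.5 × 0.438371 = 1.5343 m.
A = ½ × 3.1 × 3 = 4.65 m².
Resultant F = γ·h_c·A = 12.3606 × 1.5343 × 4.65 = 88.1866 kN.
I_c = b·h³/36 = 3.1 × 3³/36 = 2.325 m⁴.
Centre of pressure: y_p = y_c + I_c/(y_c·A) = 3.5 + 2.325/(3.5 × 4.65) = 3.5 + 0.142857 = 3.64286 m along the plane.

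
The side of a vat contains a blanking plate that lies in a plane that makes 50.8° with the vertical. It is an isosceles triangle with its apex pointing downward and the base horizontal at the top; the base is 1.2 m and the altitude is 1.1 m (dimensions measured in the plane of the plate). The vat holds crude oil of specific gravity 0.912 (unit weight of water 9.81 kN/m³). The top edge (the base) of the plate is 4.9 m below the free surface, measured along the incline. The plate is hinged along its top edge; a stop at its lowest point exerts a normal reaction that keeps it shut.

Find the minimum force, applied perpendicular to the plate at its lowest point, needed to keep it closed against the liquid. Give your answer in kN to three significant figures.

γ = 0.912 × 9.81 = 8.94672 kN/m³.
The plate makes 50.8° with the vertical, i.e. θ = 90° − 50.8° = 39.2° to the horizontal. Measuring y along the incline from the free-surface line, vertical depth h = y·sinθ with sinθ = 0.632029.
With the apex down, the centroid sits h/3 = 1.1/3 = 0.366667 m below the base (the top edge), so y_c = 4.9 + 0.366667 = 5.26667 m and h_c = 5.26667 × 0.632029 = 3.32869 m.
A = ½ × 1.2 × 1.1 = 0.66 m².
Resultant F = γ·h_c·A = 8.94672 × 3.32869 × 0.66 = 19.6554 kN.
I_c = b·h³/36 = 1.2 × 1.1³/36 = 0.0443667 m⁴.
Centre of pressure: y_p = y_c + I_c/(y_c·A) = 5.26667 + 0.0443667/(5.26667 × 0.66) = 5.26667 + 0.0127637 = 5.27943 m along the plane.
The resultant acts 0.366667 + 0.0127637 = 0.379431 m (along the plate) below the hinge at the top edge, so the moment about the hinge is M = F × 0.379431 = 19.6554 × 0.379431 = 7.45787 kN·m.
A normal force at the bottom, 1.1 m from the hinge, must supply this moment: P = 7.45787/1.1 = 6.77988 kN.

P ≈ 6.78 kN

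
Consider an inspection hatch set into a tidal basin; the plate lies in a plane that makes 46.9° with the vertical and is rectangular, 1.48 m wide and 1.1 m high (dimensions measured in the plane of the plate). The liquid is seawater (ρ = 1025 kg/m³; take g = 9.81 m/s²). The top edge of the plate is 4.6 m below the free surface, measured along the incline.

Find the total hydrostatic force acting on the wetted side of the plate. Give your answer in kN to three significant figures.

F ≈ 57.6 kN

γ = ρg = 1025 × 9.81 / 1000 = 10.05525 kN/m³.
The plate makes 46.9° with the vertical, i.e. θ = 90° − 46.9° = 43.1° to the horizontal. Measuring y along the incline from the free-surface line, vertical depth h = y·sinθ with sinθ = 0.683274.
The centroid lies 1.1/2 = 0.55 m below the top edge, so y_c = 4.6 + 0.55 = 5.15 m and h_c = 5.15 × 0.683274 = 3.51886 m.
A = 1.48 × 1.1 = 1.628 m².
Resultant F = γ·h_c·A = 10.05525 × 3.51886 × 1.628 = 57.6036 kN.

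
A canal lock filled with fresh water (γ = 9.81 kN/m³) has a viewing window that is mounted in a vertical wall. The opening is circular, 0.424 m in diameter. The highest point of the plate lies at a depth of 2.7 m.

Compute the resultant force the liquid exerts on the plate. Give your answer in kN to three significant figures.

γ = 9.81 kN/m³.
The centroid is at the centre, 0.212 m below the top of the plate, so the centroid depth is h_c = 2.7 + 0.212 = 2.912 m.
A = π(0.212)² = 0.141196 m².
Resultant F = γ·h_c·A = 9.81 × 2.912 × 0.141196 = 4.03351 kN.

F ≈ 4.03 kN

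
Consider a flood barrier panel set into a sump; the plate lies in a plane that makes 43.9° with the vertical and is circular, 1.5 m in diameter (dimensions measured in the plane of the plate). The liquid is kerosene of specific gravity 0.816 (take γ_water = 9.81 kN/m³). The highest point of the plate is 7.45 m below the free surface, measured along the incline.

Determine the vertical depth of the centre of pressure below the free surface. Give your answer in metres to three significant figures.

γ = 0.816 × 9.81 = 8.00496 kN/m³.
The plate makes 43.9° with the vertical, i.e. θ = 90° − 43.9° = 46.1° to the horizontal. Measuring y along the incline from the free-surface line, vertical depth h = y·sinθ with sinθ = 0.720551.
The centroid is at the centre, 0.75 m below the top of the plate, so y_c = 7.45 + 0.75 = 8.2 m and h_c = 8.2 × 0.720551 = 5.90852 m.
A = π(0.75)² = 1.76715 m².
Resultant F = γ·h_c·A = 8.00496 × 5.90852 × 1.76715 = 83.5817 kN.
I_c = πr⁴/4 = π × 0.75⁴/4 = 0.248505 m⁴.
Centre of pressure: y_p = y_c + I_c/(y_c·A) = 8.2 + 0.248505/(8.2 × 1.76715) = 8.2 + 0.0171494 = 8.21715 m along the plane.
Vertically, h_p = y_p·sinθ = 8.21715 × 0.720551 = 5.92088 m.

h_p = 5.92 m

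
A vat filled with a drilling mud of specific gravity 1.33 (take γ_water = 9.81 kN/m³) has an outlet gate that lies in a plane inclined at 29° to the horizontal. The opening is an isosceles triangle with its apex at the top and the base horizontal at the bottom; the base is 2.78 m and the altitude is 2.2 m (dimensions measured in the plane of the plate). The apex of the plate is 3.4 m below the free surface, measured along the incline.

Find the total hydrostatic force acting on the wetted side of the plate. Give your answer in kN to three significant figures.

F ≈ 94.1 kN

γ = 1.33 × 9.81 = 13.0473 kN/m³.
Let θ = 29° be the plate's angle to the horizontal; measure y along the incline from where the plane meets the free surface. Vertical depth h = y·sinθ with sinθ = 0.484810.
With the apex up, the centroid sits 2h/3 = 2 × 2.2/3 = 1.46667 m below the apex, so y_c = 3.4 + 1.46667 = 4.86667 m and h_c = 4.86667 × 0.484810 = 2.35941 m.
A = ½ × 2.78 × 2.2 = 3.058 m².
Resultant F = γ·h_c·A = 13.0473 × 2.35941 × 3.058 = 94.1373 kN.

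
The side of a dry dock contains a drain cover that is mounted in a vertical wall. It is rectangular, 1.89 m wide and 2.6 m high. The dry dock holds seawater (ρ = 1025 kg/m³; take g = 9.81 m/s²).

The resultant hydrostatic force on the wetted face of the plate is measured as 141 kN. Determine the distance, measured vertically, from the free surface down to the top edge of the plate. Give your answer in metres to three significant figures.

γ = ρg = 1025 × 9.81 / 1000 = 10.05525 kN/m³.
A = 1.89 × 2.6 = 4.914 m².
From F = γ·h_c·A, the centroid depth is h_c = 141/(10.05525 × 4.914) = 2.85359 m.
The centroid lies 2.6/2 = 1.3 m below the top edge, so the top edge sits at h_top = 2.85359 − 1.3 = 1.55359 m below the surface.

d_top ≈ 1.55 m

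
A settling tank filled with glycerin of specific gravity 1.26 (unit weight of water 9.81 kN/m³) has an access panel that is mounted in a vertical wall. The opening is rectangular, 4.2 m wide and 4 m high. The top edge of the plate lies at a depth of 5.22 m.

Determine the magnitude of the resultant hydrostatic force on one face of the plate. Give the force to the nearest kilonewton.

F ≈ 1499 kN

γ = 1.26 × 9.81 = 12.3606 kN/m³.
The centroid lies 4/2 = 2 m below the top edge, so the centroid depth is h_c = 5.22 + 2 = 7.22 m.
A = 4.2 × 4 = 16.8 m².
Resultant F = γ·h_c·A = 12.3606 × 7.22 × 16.8 = 1499.29 kN.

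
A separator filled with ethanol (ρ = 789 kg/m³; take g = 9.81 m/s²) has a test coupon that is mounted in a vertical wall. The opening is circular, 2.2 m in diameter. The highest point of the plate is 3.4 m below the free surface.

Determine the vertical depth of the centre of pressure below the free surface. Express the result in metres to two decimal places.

h_p = 4.57 m

γ = ρg = 789 × 9.81 / 1000 = 7.74009 kN/m³.
The centroid is at the centre, 1.1 m below the top of the plate, so the centroid depth is h_c = 3.4 + 1.1 = 4.5 m.
A = π(1.1)² = 3.80133 m².
Resultant F = γ·h_c·A = 7.74009 × 4.5 × 3.80133 = 132.402 kN.
I_c = πr⁴/4 = π × 1.1⁴/4 = 1.1499 m⁴.
Centre of pressure: y_p = y_c + I_c/(y_c·A) = 4.5 + 1.1499/(4.5 × 3.80133) = 4.5 + 0.0672221 = 4.56722 m along the plane.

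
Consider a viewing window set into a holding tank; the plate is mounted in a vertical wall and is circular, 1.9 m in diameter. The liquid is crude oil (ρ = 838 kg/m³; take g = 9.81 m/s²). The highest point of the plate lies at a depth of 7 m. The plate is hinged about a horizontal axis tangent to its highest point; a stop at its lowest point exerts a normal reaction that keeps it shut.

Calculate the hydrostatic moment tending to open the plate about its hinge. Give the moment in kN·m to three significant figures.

M ≈ 181 kN·m

γ = ρg = 838 × 9.81 / 1000 = 8.22078 kN/m³.
The centroid is at the centre, 0.95 m below the top of the plate, so the centroid depth is h_c = 7 + 0.95 = 7.95 m.
A = π(0.95)² = 2.83529 m².
Resultant F = γ·h_c·A = 8.22078 × 7.95 × 2.83529 = 185.301 kN.
I_c = πr⁴/4 = π × 0.95⁴/4 = 0.639712 m⁴.
Centre of pressure: y_p = y_c + I_c/(y_c·A) = 7.95 + 0.639712/(7.95 × 2.83529) = 7.95 + 0.0283805 = 7.97838 m along the plane.
The resultant acts 0.95 + 0.0283805 = 0.97838 m (along the plate) below the hinge at the top edge, so the moment about the hinge is M = F × 0.97838 = 185.301 × 0.97838 = 181.295 kN·m.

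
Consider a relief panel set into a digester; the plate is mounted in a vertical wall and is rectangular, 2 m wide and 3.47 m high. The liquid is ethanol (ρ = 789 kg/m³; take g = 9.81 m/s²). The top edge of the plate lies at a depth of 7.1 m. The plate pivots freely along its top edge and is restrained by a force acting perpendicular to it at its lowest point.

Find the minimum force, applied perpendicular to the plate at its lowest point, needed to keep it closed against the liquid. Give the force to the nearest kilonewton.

P ≈ 253 kN

γ = ρg = 789 × 9.81 / 1000 = 7.74009 kN/m³.
The centroid lies 3.47/2 = 1.735 m below the top edge, so the centroid depth is h_c = 7.1 + 1.735 = 8.835 m.
A = 2 × 3.47 = 6.94 m².
Resultant F = γ·h_c·A = 7.74009 × 8.835 × 6.94 = 474.583 kN.
I_c = b·h³/12 = 2 × 3.47³/12 = 6.96365 m⁴.
Centre of pressure: y_p = y_c + I_c/(y_c·A) = 8.835 + 6.96365/(8.835 × 6.94) = 8.835 + 0.113572 = 8.94857 m along the plane.
The resultant acts 1.735 + 0.113572 = 1.84857 m (along the plate) below the hinge at the top edge, so the moment about the hinge is M = F × 1.84857 = 474.583 × 1.84857 = 877.3 kN·m.
A normal force at the bottom, 3.47 m from the hinge, must supply this moment: P = 877.3/3.47 = 252.824 kN.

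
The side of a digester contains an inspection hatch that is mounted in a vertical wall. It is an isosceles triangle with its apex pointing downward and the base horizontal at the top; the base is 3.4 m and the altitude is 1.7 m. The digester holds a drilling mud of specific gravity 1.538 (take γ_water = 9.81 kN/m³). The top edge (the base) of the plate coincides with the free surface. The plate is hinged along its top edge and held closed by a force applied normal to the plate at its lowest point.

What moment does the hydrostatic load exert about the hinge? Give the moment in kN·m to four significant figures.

M ≈ 21.00 kN·m

γ = 1.538 × 9.81 = 15.08778 kN/m³.
With the apex down, the centroid sits h/3 = 1.7/3 = 0.566667 m below the base (the top edge), so the centroid depth is h_c = 0.566667 m.
A = ½ × 3.4 × 1.7 = 2.89 m².
Resultant F = γ·h_c·A = 15.08778 × 0.566667 × 2.89 = 24.7088 kN.
I_c = b·h³/36 = 3.4 × 1.7³/36 = 0.464006 m⁴.
Centre of pressure: y_p = y_c + I_c/(y_c·A) = 0.566667 + 0.464006/(0.566667 × 2.89) = 0.566667 + 0.283333 = 0.85 m along the plane.
The resultant acts 0.566667 + 0.283333 = 0.85 m (along the plate) below the hinge at the top edge, so the moment about the hinge is M = F × 0.85 = 24.7088 × 0.85 = 21.0025 kN·m.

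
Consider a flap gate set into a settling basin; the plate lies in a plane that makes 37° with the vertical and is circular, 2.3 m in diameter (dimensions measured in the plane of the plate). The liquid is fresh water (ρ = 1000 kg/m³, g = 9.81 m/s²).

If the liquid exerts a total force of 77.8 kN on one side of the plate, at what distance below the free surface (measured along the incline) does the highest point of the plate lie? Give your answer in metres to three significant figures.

y_top ≈ 1.24 m

γ = ρg = 1000 × 9.81 = 9810 N/m³ = 9.81 kN/m³.
A = π(1.15)² = 4.15476 m².
From F = γ·h_c·A, the centroid depth is h_c = 77.8/(9.81 × 4.15476) = 1.90882 m.
The plate makes 37° with the vertical, i.e. θ = 90° − 37° = 53° to the horizontal. Measuring y along the incline from the free-surface line, vertical depth h = y·sinθ with sinθ = 0.798636.
Along the incline, y_c = h_c/sinθ = 1.90882/0.798636 = 2.3901 m.
The centroid is at the centre, 1.15 m below the top of the plate, so the highest point sits at y_top = 2.3901 − 1.15 = 1.2401 m along the incline.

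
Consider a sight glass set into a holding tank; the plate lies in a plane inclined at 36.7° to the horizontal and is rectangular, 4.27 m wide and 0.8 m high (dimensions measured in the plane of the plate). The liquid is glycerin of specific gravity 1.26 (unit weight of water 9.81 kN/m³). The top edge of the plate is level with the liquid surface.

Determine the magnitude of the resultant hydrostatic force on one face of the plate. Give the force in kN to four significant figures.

γ = 1.26 × 9.81 = 12.3606 kN/m³.
Let θ = 36.7° be the plate's angle to the horizontal; measure y along the incline from where the plane meets the free surface. Vertical depth h = y·sinθ with sinθ = 0.597625.
The centroid lies 0.8/2 = 0.4 m below the top edge, so y_c = 0.4 m and h_c = 0.4 × 0.597625 = 0.23905 m.
A = 4.27 × 0.8 = 3.416 m².
Resultant F = γ·h_c·A = 12.3606 × 0.23905 × 3.416 = 10.0936 kN.

F ≈ 10.09 kN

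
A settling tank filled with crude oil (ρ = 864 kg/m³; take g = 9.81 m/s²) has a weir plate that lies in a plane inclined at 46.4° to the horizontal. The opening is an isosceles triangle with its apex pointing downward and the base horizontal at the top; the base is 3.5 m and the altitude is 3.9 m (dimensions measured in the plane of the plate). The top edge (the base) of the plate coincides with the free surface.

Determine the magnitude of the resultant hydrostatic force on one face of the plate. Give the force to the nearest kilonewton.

F ≈ 54 kN

γ = ρg = 864 × 9.81 / 1000 = 8.47584 kN/m³.
Let θ = 46.4° be the plate's angle to the horizontal; measure y along the incline from where the plane meets the free surface. Vertical depth h = y·sinθ with sinθ = 0.724172.
With the apex down, the centroid sits h/3 = 3.9/3 = 1.3 m below the base (the top edge), so y_c = 1.3 m and h_c = 1.3 × 0.724172 = 0.941424 m.
A = ½ × 3.5 × 3.9 = 6.825 m².
Resultant F = γ·h_c·A = 8.47584 × 0.941424 × 6.825 = 54.4591 kN.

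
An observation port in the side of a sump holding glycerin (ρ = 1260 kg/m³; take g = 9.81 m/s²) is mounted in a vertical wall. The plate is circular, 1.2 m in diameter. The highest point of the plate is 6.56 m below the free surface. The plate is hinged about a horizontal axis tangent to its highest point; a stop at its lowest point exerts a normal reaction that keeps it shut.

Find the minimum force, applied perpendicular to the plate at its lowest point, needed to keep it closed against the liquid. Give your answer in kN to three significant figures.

γ = ρg = 1260 × 9.81 / 1000 = 12.3606 kN/m³.
The centroid is at the centre, 0.6 m below the top of the plate, so the centroid depth is h_c = 6.56 + 0.6 = 7.16 m.
A = π(0.6)² = 1.13097 m².
Resultant F = γ·h_c·A = 12.3606 × 7.16 × 1.13097 = 100.093 kN.
I_c = πr⁴/4 = π × 0.6⁴/4 = 0.101788 m⁴.
Centre of pressure: y_p = y_c + I_c/(y_c·A) = 7.16 + 0.101788/(7.16 × 1.13097) = 7.16 + 0.0125699 = 7.17257 m along the plane.
The resultant acts 0.6 + 0.0125699 = 0.61257 m (along the plate) below the hinge at the top edge, so the moment about the hinge is M = F × 0.61257 = 100.093 × 0.61257 = 61.314 kN·m.
A normal force at the bottom, 1.2 m from the hinge, must supply this moment: P = 61.314/1.2 = 51.095 kN.

P ≈ 51.1 kN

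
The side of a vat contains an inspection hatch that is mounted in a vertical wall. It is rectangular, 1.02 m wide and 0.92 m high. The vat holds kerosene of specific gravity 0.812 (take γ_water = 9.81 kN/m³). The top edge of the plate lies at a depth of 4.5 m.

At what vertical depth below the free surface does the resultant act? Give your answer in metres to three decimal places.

h_p = 4.974 m

γ = 0.812 × 9.81 = 7.96572 kN/m³.
The centroid lies 0.92/2 = 0.46 m below the top edge, so the centroid depth is h_c = 4.5 + 0.46 = 4.96 m.
A = 1.02 × 0.92 = 0.9384 m².
Resultant F = γ·h_c·A = 7.96572 × 4.96 × 0.9384 = 37.0762 kN.
I_c = b·h³/12 = 1.02 × 0.92³/12 = 0.0661885 m⁴.
Centre of pressure: y_p = y_c + I_c/(y_c·A) = 4.96 + 0.0661885/(4.96 × 0.9384) = 4.96 + 0.0142204 = 4.97422 m along the plane.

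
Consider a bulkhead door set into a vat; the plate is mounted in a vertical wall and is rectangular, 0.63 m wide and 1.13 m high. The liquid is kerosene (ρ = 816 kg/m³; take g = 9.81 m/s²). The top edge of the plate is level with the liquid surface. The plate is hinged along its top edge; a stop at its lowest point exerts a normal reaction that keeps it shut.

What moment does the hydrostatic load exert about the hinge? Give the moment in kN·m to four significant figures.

γ = ρg = 816 × 9.81 / 1000 = 8.00496 kN/m³.
The centroid lies 1.13/2 = 0.565 m below the top edge, so the centroid depth is h_c = 0.565 m.
A = 0.63 × 1.13 = 0.7119 m².
Resultant F = γ·h_c·A = 8.00496 × 0.565 × 0.7119 = 3.21978 kN.
I_c = b·h³/12 = 0.63 × 1.13³/12 = 0.0757521 m⁴.
Centre of pressure: y_p = y_c + I_c/(y_c·A) = 0.565 + 0.0757521/(0.565 × 0.7119) = 0.565 + 0.188333 = 0.753333 m along the plane.
The resultant acts 0.565 + 0.188333 = 0.753333 m (along the plate) below the hinge at the top edge, so the moment about the hinge is M = F × 0.753333 = 3.21978 × 0.753333 = 2.42557 kN·m.

M ≈ 2.426 kN·m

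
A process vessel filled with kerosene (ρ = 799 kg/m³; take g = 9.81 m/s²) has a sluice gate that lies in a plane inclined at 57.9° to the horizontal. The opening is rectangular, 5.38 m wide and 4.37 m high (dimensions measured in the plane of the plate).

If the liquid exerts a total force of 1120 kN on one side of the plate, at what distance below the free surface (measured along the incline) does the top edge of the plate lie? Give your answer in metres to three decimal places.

y_top ≈ 4.990 m

γ = ρg = 799 × 9.81 / 1000 = 7.83819 kN/m³.
A = 5.38 × 4.37 = 23.5106 m².
From F = γ·h_c·A, the centroid depth is h_c = 1120/(7.83819 × 23.5106) = 6.07769 m.
Let θ = 57.9° be the plate's angle to the horizontal; measure y along the incline from where the plane meets the free surface. Vertical depth h = y·sinθ with sinθ = 0.847122.
Along the incline, y_c = h_c/sinθ = 6.07769/0.847122 = 7.17452 m.
The centroid lies 4.37/2 = 2.185 m below the top edge, so the top edge sits at y_top = 7.17452 − 2.185 = 4.98952 m along the incline.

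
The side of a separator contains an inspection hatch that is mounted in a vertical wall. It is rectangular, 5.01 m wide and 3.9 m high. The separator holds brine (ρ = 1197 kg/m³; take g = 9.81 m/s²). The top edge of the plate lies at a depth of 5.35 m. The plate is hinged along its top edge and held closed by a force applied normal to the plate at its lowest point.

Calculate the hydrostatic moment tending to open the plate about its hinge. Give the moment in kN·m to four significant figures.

γ = ρg = 1197 × 9.81 / 1000 = 11.74257 kN/m³.
The centroid lies 3.9/2 = 1.95 m below the top edge, so the centroid depth is h_c = 5.35 + 1.95 = 7.3 m.
A = 5.01 × 3.9 = 19.539 m².
Resultant F = γ·h_c·A = 11.74257 × 7.3 × 19.539 = 1674.9 kN.
I_c = b·h³/12 = 5.01 × 3.9³/12 = 24.7657 m⁴.
Centre of pressure: y_p = y_c + I_c/(y_c·A) = 7.3 + 24.7657/(7.3 × 19.539) = 7.3 + 0.17363 = 7.47363 m along the plane.
The resultant acts 1.95 + 0.17363 = 2.12363 m (along the plate) below the hinge at the top edge, so the moment about the hinge is M = F × 2.12363 = 1674.9 × 2.12363 = 3556.87 kN·m.

M ≈ 3557 kN·m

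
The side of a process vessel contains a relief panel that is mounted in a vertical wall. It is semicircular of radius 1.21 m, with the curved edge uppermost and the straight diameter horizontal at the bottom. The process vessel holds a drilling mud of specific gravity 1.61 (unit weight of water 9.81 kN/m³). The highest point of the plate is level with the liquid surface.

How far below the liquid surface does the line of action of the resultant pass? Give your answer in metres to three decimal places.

h_p = 0.843 m

γ = 1.61 × 9.81 = 15.7941 kN/m³.
The centroid lies 4r/(3π) = 0.51354 m above the diameter, so r − 4r/(3π) = 1.21 − 0.51354 = 0.69646 m below the topmost point, so the centroid depth is h_c = 0.69646 m.
A = πr²/2 = π × 1.21²/2 = 2.2998 m².
Resultant F = γ·h_c·A = 15.7941 × 0.69646 × 2.2998 = 25.2977 kN.
I_c = (π/8 − 8/(9π))·r⁴ = 0.109757 × 1.21⁴ = 0.235274 m⁴.
Centre of pressure: y_p = y_c + I_c/(y_c·A) = 0.69646 + 0.235274/(0.69646 × 2.2998) = 0.69646 + 0.146888 = 0.843348 m along the plane.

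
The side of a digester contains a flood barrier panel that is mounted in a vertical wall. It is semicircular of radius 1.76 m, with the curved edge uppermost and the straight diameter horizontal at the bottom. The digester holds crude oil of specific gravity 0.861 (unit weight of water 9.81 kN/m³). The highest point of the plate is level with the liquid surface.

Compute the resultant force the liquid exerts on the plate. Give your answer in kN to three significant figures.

F ≈ 41.6 kN

γ = 0.861 × 9.81 = 8.44641 kN/m³.
The centroid lies 4r/(3π) = 0.746967 m above the diameter, so r − 4r/(3π) = 1.76 − 0.746967 = 1.01303 m below the topmost point, so the centroid depth is h_c = 1.01303 m.
A = πr²/2 = π × 1.76²/2 = 4.8657 m².
Resultant F = γ·h_c·A = 8.44641 × 1.01303 × 4.8657 = 41.6332 kN.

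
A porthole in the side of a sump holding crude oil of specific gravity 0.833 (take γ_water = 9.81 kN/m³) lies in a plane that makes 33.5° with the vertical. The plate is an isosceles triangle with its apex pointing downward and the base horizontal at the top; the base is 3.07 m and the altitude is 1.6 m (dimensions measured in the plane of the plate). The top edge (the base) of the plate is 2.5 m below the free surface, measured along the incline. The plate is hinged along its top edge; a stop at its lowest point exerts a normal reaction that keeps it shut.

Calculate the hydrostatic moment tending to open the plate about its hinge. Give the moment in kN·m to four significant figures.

M ≈ 29.46 kN·m

γ = 0.833 × 9.81 = 8.17173 kN/m³.
The plate makes 33.5° with the vertical, i.e. θ = 90° − 33.5° = 56.5° to the horizontal. Measuring y along the incline from the free-surface line, vertical depth h = y·sinθ with sinθ = 0.833886.
With the apex down, the centroid sits h/3 = 1.6/3 = 0.533333 m below the base (the top edge), so y_c = 2.5 + 0.533333 = 3.03333 m and h_c = 3.03333 × 0.833886 = 2.52945 m.
A = ½ × 3.07 × 1.6 = 2.456 m².
Resultant F = γ·h_c·A = 8.17173 × 2.52945 × 2.456 = 50.7655 kN.
I_c = b·h³/36 = 3.07 × 1.6³/36 = 0.349298 m⁴.
Centre of pressure: y_p = y_c + I_c/(y_c·A) = 3.03333 + 0.349298/(3.03333 × 2.456) = 3.03333 + 0.0468865 = 3.08022 m along the plane.
The resultant acts 0.533333 + 0.0468865 = 0.580219 m (along the plate) below the hinge at the top edge, so the moment about the hinge is M = F × 0.580219 = 50.7655 × 0.580219 = 29.4551 kN·m.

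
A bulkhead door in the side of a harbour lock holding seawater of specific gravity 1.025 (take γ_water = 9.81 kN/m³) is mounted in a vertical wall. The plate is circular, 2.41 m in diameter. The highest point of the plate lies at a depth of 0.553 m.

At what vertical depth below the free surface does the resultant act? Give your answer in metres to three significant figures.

h_p = 1.96 m

γ = 1.025 × 9.81 = 10.05525 kN/m³.
The centroid is at the centre, 1.205 m below the top of the plate, so the centroid depth is h_c = 0.553 + 1.205 = 1.758 m.
A = π(1.205)² = 4.56167 m².
Resultant F = γ·h_c·A = 10.05525 × 1.758 × 4.56167 = 80.6372 kN.
I_c = πr⁴/4 = π × 1.205⁴/4 = 1.65592 m⁴.
Centre of pressure: y_p = y_c + I_c/(y_c·A) = 1.758 + 1.65592/(1.758 × 4.56167) = 1.758 + 0.206489 = 1.96449 m along the plane.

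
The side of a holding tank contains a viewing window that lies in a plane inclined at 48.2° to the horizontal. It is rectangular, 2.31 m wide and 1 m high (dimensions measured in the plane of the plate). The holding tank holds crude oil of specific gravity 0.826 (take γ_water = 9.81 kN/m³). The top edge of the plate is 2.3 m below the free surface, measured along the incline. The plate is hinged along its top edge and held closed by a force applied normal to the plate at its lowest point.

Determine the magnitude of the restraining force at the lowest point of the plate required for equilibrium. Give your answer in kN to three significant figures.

P ≈ 20.7 kN

γ = 0.826 × 9.81 = 8.10306 kN/m³.
Let θ = 48.2° be the plate's angle to the horizontal; measure y along the incline from where the plane meets the free surface. Vertical depth h = y·sinθ with sinθ = 0.745476.
The centroid lies 1/2 = 0.5 m below the top edge, so y_c = 2.3 + 0.5 = 2.8 m and h_c = 2.8 × 0.745476 = 2.08733 m.
A = 2.31 × 1 = 2.31 m².
Resultant F = γ·h_c·A = 8.10306 × 2.08733 × 2.31 = 39.0708 kN.
I_c = b·h³/12 = 2.31 × 1³/12 = 0.1925 m⁴.
Centre of pressure: y_p = y_c + I_c/(y_c·A) = 2.8 + 0.1925/(2.8 × 2.31) = 2.8 + 0.0297619 = 2.82976 m along the plane.
The resultant acts 0.5 + 0.0297619 = 0.529762 m (along the plate) below the hinge at the top edge, so the moment about the hinge is M = F × 0.529762 = 39.0708 × 0.529762 = 20.6982 kN·m.
A normal force at the bottom, 1 m from the hinge, must supply this moment: P = 20.6982/1 = 20.6982 kN.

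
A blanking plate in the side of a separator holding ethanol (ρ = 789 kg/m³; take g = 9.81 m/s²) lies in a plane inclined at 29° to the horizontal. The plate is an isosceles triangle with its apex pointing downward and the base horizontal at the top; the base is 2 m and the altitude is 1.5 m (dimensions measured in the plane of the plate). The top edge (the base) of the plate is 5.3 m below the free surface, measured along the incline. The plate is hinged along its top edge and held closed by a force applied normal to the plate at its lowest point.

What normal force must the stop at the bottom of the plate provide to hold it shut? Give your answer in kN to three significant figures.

γ = ρg = 789 × 9.81 / 1000 = 7.74009 kN/m³.
Let θ = 29° be the plate's angle to the horizontal; measure y along the incline from where the plane meets the free surface. Vertical depth h = y·sinθ with sinθ = 0.484810.
With the apex down, the centroid sits h/3 = 1.5/3 = 0.5 m below the base (the top edge), so y_c = 5.3 + 0.5 = 5.8 m and h_c = 5.8 × 0.484810 = 2.8119 m.
A = ½ × 2 × 1.5 = 1.5 m².
Resultant F = γ·h_c·A = 7.74009 × 2.8119 × 1.5 = 32.6465 kN.
I_c = b·h³/36 = 2 × 1.5³/36 = 0.1875 m⁴.
Centre of pressure: y_p = y_c + I_c/(y_c·A) = 5.8 + 0.1875/(5.8 × 1.5) = 5.8 + 0.0215517 = 5.82155 m along the plane.
The resultant acts 0.5 + 0.0215517 = 0.521552 m (along the plate) below the hinge at the top edge, so the moment about the hinge is M = F × 0.521552 = 32.6465 × 0.521552 = 17.0268 kN·m.
A normal force at the bottom, 1.5 m from the hinge, must supply this moment: P = 17.0268/1.5 = 11.3512 kN.

P ≈ 11.4 kN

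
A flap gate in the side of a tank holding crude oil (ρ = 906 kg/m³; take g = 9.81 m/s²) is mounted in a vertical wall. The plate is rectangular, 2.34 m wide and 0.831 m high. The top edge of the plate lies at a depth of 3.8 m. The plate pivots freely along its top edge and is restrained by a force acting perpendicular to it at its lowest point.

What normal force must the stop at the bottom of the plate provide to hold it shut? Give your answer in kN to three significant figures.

P ≈ 37.6 kN

γ = ρg = 906 × 9.81 / 1000 = 8.88786 kN/m³.
The centroid lies 0.831/2 = 0.4155 m below the top edge, so the centroid depth is h_c = 3.8 + 0.4155 = 4.2155 m.
A = 2.34 × 0.831 = 1.94454 m².
Resultant F = γ·h_c·A = 8.88786 × 4.2155 × 1.94454 = 72.8556 kN.
I_c = b·h³/12 = 2.34 × 0.831³/12 = 0.111902 m⁴.
Centre of pressure: y_p = y_c + I_c/(y_c·A) = 4.2155 + 0.111902/(4.2155 × 1.94454) = 4.2155 + 0.0136512 = 4.22915 m along the plane.
The resultant acts 0.4155 + 0.0136512 = 0.429151 m (along the plate) below the hinge at the top edge, so the moment about the hinge is M = F × 0.429151 = 72.8556 × 0.429151 = 31.2661 kN·m.
A normal force at the bottom, 0.831 m from the hinge, must supply this moment: P = 31.2661/0.831 = 37.6247 kN.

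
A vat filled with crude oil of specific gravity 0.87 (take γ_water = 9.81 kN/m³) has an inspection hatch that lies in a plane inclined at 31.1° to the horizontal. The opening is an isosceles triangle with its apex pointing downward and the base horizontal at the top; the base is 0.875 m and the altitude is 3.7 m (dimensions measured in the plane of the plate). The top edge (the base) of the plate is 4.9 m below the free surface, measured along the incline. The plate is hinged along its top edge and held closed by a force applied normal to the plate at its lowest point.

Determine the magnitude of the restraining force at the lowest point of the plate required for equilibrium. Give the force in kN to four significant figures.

γ = 0.87 × 9.81 = 8.5347 kN/m³.
Let θ = 31.1° be the plate's angle to the horizontal; measure y along the incline from where the plane meets the free surface. Vertical depth h = y·sinθ with sinθ = 0.516533.
With the apex down, the centroid sits h/3 = 3.7/3 = 1.23333 m below the base (the top edge), so y_c = 4.9 + 1.23333 = 6.13333 m and h_c = 6.13333 × 0.516533 = 3.16807 m.
A = ½ × 0.875 × 3.7 = 1.61875 m².
Resultant F = γ·h_c·A = 8.5347 × 3.16807 × 1.61875 = 43.7686 kN.
I_c = b·h³/36 = 0.875 × 3.7³/36 = 1.23115 m⁴.
Centre of pressure: y_p = y_c + I_c/(y_c·A) = 6.13333 + 1.23115/(6.13333 × 1.61875) = 6.13333 + 0.124004 = 6.25733 m along the plane.
The resultant acts 1.23333 + 0.124004 = 1.35733 m (along the plate) below the hinge at the top edge, so the moment about the hinge is M = F × 1.35733 = 43.7686 × 1.35733 = 59.4084 kN·m.
A normal force at the bottom, 3.7 m from the hinge, must supply this moment: P = 59.4084/3.7 = 16.0563 kN.

P ≈ 16.06 kN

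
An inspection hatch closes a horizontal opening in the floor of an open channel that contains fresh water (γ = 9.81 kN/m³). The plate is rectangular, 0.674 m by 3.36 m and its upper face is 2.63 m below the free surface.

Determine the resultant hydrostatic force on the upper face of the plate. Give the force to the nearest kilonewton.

γ = 9.81 kN/m³.
The plate is horizontal, so pressure is uniform at p = γ·h = 9.81 × 2.63 = 25.8003 kN/m².
A = 0.674 × 3.36 = 2.26464 m².
F = p·A = 25.8003 × 2.26464 = 58.4284 kN.

F ≈ 58 kN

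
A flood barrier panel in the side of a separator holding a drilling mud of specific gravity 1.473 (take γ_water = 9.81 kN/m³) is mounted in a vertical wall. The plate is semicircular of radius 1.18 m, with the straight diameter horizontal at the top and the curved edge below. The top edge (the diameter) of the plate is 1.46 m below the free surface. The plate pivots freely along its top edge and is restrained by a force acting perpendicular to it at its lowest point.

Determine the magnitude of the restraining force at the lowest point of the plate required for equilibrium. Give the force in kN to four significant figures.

P ≈ 28.91 kN

γ = 1.473 × 9.81 = 14.45013 kN/m³.
The centroid of a semicircle lies 4r/(3π) = 0.500808 m from the diameter, here below the top edge, so the centroid depth is h_c = 1.46 + 0.500808 = 1.96081 m.
A = πr²/2 = π × 1.18²/2 = 2.18718 m².
Resultant F = γ·h_c·A = 14.45013 × 1.96081 × 2.18718 = 61.9715 kN.
I_c = (π/8 − 8/(9π))·r⁴ = 0.109757 × 1.18⁴ = 0.212794 m⁴.
Centre of pressure: y_p = y_c + I_c/(y_c·A) = 1.96081 + 0.212794/(1.96081 × 2.18718) = 1.96081 + 0.049618 = 2.01043 m along the plane.
The resultant acts 0.500808 + 0.049618 = 0.550426 m (along the plate) below the hinge at the top edge, so the moment about the hinge is M = F × 0.550426 = 61.9715 × 0.550426 = 34.1107 kN·m.
A normal force at the bottom, 1.18 m from the hinge, must supply this moment: P = 34.1107/1.18 = 28.9074 kN.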